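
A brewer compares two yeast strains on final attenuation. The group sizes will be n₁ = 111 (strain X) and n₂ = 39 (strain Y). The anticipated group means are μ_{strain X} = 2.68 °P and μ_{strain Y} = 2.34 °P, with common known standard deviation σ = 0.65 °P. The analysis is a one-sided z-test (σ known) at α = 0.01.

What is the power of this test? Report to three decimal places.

Power ≈ 0.686

Standardized effect: d = |μ_{strain X} − μ_{strain Y}| / σ = |2.68 − 2.34| / 0.65 = 0.5231
Noncentrality parameter: λ = d / √(1/n₁ + 1/n₂) = 0.5231 / √(1/111 + 1/39) = 2.8100
One-sided α = 0.01 → critical value z_{0.01} = 2.326.
Power = Φ(λ − 2.326) = Φ(0.484) = 0.6857.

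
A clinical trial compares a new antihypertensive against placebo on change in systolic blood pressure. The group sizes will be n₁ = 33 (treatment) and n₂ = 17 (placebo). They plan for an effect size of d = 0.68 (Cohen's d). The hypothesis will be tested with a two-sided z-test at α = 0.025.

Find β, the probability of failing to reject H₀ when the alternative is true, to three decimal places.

β ≈ 0.486

Noncentrality parameter: δ = d / √(1/n₁ + 1/n₂) = 0.68 / √(1/33 + 1/17) = 2.2777
Two-sided α = 0.025 → critical value z_{0.0125} = 2.241.
Power = Φ(δ − 2.241) + Φ(−δ − 2.241) = Φ(0.036) + Φ(-4.519) = 0.5145 + 0.0000 = 0.5145.
Type II error: β = 1 − power = 1 − 0.5145 = 0.4855.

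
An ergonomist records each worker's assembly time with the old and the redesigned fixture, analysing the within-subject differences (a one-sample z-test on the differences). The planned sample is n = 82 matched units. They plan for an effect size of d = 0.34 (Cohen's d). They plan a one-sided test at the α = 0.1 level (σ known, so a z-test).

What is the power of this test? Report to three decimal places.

Noncentrality parameter: δ = d·√n = 0.34 × √82 = 3.0788
Critical value for a one-sided test at α = 0.1: z_α = 1.282.
Power = P(Z > 1.282 − δ) = Φ(1.797) = 0.9639.

Power ≈ 0.964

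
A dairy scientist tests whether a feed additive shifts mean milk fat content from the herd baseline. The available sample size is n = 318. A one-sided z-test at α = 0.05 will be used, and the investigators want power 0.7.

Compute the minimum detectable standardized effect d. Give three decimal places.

Need Φ(δ − 1.645) = 0.7, so δ = 1.645 + 0.524 = 2.169.
δ = d·√n ⇒ d = δ/√n = 2.169/√318 = 0.1216.

d ≈ 0.122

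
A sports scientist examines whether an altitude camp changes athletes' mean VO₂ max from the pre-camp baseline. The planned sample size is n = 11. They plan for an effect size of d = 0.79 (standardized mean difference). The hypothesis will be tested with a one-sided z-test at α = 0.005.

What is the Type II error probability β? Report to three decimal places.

Noncentrality parameter: δ = d·√n = 0.79 × √11 = 2.6201
One-sided α = 0.005 → critical value z_{0.005} = 2.576.
Power = Φ(δ − 2.576) = Φ(0.044) = 0.5177.
Type II error: β = 1 − power = 1 − 0.5177 = 0.4823.

β ≈ 0.482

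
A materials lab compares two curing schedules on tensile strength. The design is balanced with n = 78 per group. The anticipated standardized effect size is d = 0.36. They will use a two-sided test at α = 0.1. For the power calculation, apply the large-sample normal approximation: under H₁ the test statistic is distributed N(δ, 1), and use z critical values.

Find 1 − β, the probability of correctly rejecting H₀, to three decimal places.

Noncentrality parameter: δ = d·√(n/2) = 0.36 × √(78/2) = 2.2482
Critical value for a two-sided test at α = 0.1: z_{α/2} = 1.645.
Power = Φ(δ − 1.645) + Φ(−δ − 1.645) = Φ(0.603) + Φ(-3.893) = 0.7269 + 0.0000 = 0.7269.

Power ≈ 0.727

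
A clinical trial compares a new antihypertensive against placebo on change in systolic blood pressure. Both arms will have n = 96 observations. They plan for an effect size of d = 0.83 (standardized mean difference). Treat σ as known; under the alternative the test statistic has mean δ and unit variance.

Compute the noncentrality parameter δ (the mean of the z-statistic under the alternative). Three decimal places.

The noncentrality parameter scales effect size by the design's sample-size factor: δ = d·√(n/2) = 0.83 × √(96/2) = 5.7504

δ ≈ 5.750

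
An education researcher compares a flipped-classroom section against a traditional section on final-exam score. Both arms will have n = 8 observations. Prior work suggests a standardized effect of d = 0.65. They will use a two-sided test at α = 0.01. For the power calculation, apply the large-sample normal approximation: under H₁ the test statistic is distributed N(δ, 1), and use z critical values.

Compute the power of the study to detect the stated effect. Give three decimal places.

Noncentrality parameter: δ = d·√(n/2) = 0.65 × √(8/2) = 1.3000
Two-sided α = 0.01 → critical value z_{0.005} = 2.576.
Power = Φ(δ − 2.576) + Φ(−δ − 2.576) = Φ(-1.276) + Φ(-3.876) = 0.1010 + 0.0001 = 0.1011.

Power ≈ 0.101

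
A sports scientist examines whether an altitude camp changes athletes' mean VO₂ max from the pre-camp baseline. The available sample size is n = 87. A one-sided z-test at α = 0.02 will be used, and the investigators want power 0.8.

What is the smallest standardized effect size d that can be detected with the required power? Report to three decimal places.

Required noncentrality: δ = z_{0.02} + z_{0.20} = 2.054 + 0.842 = 2.895.
δ = d·√n ⇒ d = δ/√n = 2.895/√87 = 0.3104.

d ≈ 0.310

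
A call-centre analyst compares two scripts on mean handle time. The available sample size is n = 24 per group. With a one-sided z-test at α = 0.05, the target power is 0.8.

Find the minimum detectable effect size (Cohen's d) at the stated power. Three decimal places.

Required noncentrality: δ = z_{0.05} + z_{0.20} = 1.645 + 0.842 = 2.486.
δ = d·√(n/2) ⇒ d = δ/√(n/2) = 2.486/√(24/2) = 0.7178.

d ≈ 0.718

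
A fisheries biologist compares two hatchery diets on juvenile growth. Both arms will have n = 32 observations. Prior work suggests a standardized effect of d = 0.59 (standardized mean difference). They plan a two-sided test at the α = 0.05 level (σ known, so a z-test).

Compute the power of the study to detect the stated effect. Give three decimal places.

Power ≈ 0.655

Noncentrality parameter: λ = d·√(n/2) = 0.59 × √(32/2) = 2.3600
Critical value for a two-sided test at α = 0.05: z_{α/2} = 1.960.
Power = Φ(λ − 1.960) + Φ(−λ − 1.960) = Φ(0.400) + Φ(-4.320) = 0.6554 + 0.0000 = 0.6554.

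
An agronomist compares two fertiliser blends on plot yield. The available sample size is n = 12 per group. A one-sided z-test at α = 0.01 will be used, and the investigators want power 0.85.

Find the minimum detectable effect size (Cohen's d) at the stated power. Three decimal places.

Required noncentrality: δ = z_{0.01} + z_{0.15} = 2.326 + 1.036 = 3.363.
δ = d·√(n/2) ⇒ d = δ/√(n/2) = 3.363/√(12/2) = 1.3728.

d ≈ 1.373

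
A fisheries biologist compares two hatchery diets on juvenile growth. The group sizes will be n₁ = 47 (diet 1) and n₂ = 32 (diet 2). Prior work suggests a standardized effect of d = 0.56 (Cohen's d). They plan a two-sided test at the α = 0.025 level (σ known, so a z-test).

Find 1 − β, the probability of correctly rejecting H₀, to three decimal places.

Noncentrality parameter: δ = d / √(1/n₁ + 1/n₂) = 0.56 / √(1/47 + 1/32) = 2.4434
Critical value for a two-sided test at α = 0.025: z_{α/2} = 2.241.
Power = Φ(δ − 2.241) + Φ(−δ − 2.241) = Φ(0.202) + Φ(-4.685) = 0.5800 + 0.0000 = 0.5801.

Power ≈ 0.580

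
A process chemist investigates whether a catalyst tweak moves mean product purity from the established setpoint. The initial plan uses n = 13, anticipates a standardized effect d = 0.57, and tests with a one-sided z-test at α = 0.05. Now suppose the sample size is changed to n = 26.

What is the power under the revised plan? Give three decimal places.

Power ≈ 0.896

With n = 26: δ = d·√n = 0.57 × √26 = 2.9064. Critical value z_{0.05} = 1.645.
Revised power = P(Z > 1.645 − δ) = Φ(1.262) = 0.8965.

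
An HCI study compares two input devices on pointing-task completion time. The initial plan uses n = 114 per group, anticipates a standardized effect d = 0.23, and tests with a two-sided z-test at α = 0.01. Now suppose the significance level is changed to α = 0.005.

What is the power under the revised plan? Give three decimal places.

δ = d·√(n/2) = 0.23 × √(114/2) = 1.7365 (unchanged). New critical value: z_{0.0025} = 2.807.
Revised power = Φ(δ − 2.807) + Φ(−δ − 2.807) = Φ(-1.071) + Φ(-4.543) = 0.1422 + 0.0000 = 0.1422.

Power ≈ 0.142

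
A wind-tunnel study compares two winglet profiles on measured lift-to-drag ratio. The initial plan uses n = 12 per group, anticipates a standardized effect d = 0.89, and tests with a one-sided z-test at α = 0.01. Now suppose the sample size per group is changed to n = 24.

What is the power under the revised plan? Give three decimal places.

With n = 24 per group: δ = d·√(n/2) = 0.89 × √(24/2) = 3.0831. Critical value z_{0.01} = 2.326.
Revised power = P(Z > 2.326 − δ) = Φ(0.757) = 0.7754.

Power ≈ 0.775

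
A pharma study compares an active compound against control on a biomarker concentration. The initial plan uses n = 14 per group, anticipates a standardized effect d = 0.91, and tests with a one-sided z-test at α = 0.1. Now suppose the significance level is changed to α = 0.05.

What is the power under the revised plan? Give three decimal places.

δ = d·√(n/2) = 0.91 × √(14/2) = 2.4076 (unchanged). New critical value: z_{0.05} = 1.645.
Revised power = P(Z > 1.645 − δ) = Φ(0.763) = 0.7772.

Power ≈ 0.777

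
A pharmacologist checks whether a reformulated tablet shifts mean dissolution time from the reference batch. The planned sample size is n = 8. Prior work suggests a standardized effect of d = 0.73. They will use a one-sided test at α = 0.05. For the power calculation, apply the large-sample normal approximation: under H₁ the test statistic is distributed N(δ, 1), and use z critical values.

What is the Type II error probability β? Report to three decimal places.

β ≈ 0.337

Noncentrality parameter: δ = d·√n = 0.73 × √8 = 2.0648
Critical value for a one-sided test at α = 0.05: z_α = 1.645.
Power = P(Z > 1.645 − δ) = Φ(0.420) = 0.6627.
Type II error: β = 1 − power = 1 − 0.6627 = 0.3373.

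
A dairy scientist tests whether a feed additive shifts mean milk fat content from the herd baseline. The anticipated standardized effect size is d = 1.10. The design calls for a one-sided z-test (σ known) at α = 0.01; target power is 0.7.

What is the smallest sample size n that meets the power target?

n = 7

For power 0.7 need Φ(δ − z_{0.01}) = 0.7, so δ = z_{0.01} + z_{0.30} = 2.326 + 0.524 = 2.851.
δ = d·√n ⇒ n = (δ/d)² = (2.851 / 1.10)² = 6.72.
Round up to the next whole unit.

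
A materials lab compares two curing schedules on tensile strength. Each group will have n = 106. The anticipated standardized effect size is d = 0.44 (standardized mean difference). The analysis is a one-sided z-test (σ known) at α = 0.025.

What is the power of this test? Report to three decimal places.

Power ≈ 0.893

Noncentrality parameter: δ = d·√(n/2) = 0.44 × √(106/2) = 3.2032
Critical value for a one-sided test at α = 0.025: z_α = 1.960.
Power = Φ(δ − 1.960) = Φ(1.243) = 0.8931.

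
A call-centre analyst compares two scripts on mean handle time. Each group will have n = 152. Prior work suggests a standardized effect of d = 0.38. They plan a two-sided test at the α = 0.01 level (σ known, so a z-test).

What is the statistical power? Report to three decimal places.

Noncentrality parameter: δ = d·√(n/2) = 0.38 × √(152/2) = 3.3128
Two-sided α = 0.01 → critical value z_{0.005} = 2.576.
Power = Φ(δ − 2.576) + Φ(−δ − 2.576) = Φ(0.737) + Φ(-5.889) = 0.7694 + 0.0000 = 0.7694.

Power ≈ 0.769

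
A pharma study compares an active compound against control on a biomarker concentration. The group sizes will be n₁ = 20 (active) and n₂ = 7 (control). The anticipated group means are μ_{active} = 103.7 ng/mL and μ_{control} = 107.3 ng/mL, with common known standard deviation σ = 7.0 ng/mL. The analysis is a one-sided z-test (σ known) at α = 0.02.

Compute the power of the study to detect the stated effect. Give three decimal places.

Standardized effect: d = |μ_{active} − μ_{control}| / σ = |103.7 − 107.3| / 7.0 = 0.5143
Noncentrality parameter: δ = d / √(1/n₁ + 1/n₂) = 0.5143 / √(1/20 + 1/7) = 1.1711
One-sided α = 0.02 → critical value z_{0.02} = 2.054.
Power = P(Z > 2.054 − δ) = Φ(-0.883) = 0.1887.

Power ≈ 0.189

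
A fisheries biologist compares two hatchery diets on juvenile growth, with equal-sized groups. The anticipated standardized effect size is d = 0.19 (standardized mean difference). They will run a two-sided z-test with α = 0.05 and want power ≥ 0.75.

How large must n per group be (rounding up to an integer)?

Set Φ(δ − 1.960) = 0.75; then δ − 1.960 = Φ⁻¹(0.75) = 0.674, giving δ = 2.634.
(For δ > 0 the lower-tail rejection region contributes negligibly to power, so the one-term inversion is standard.)
δ = d·√(n/2) ⇒ n = 2(δ/d)² = 2 × (2.634 / 0.19)² = 384.51.
Round up to the next whole unit.

n = 385 per group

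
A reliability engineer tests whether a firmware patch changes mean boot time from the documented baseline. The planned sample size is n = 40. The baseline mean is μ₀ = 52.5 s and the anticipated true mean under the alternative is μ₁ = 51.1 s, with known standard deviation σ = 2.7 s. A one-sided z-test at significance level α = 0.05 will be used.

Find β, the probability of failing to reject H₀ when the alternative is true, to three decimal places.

β ≈ 0.051

Standardized effect: d = |μ₁ − μ₀| / σ = |51.1 − 52.5| / 2.7 = 0.5185
Noncentrality parameter: λ = d·√n = 0.5185 × √40 = 3.2794
Critical value for a one-sided test at α = 0.05: z_α = 1.645.
Power = Φ(λ − 1.645) = Φ(1.635) = 0.9489.
Type II error: β = 1 − power = 1 − 0.9489 = 0.0511.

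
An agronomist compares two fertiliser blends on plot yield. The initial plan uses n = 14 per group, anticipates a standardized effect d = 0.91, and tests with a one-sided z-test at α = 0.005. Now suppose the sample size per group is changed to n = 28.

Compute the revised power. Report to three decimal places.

With n = 28 per group: δ = d·√(n/2) = 0.91 × √(28/2) = 3.4049. Critical value z_{0.005} = 2.576.
Revised power = Φ(δ − 2.576) = Φ(0.829) = 0.7965.

Power ≈ 0.796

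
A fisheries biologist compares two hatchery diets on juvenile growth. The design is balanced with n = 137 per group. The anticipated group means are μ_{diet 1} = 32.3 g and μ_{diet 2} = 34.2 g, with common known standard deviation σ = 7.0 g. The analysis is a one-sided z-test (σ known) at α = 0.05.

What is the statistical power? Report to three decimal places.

Power ≈ 0.726

Standardized effect: d = |μ_{diet 1} − μ_{diet 2}| / σ = |32.3 − 34.2| / 7.0 = 0.2714
Noncentrality parameter: λ = d·√(n/2) = 0.2714 × √(137/2) = 2.2465
Critical value for a one-sided test at α = 0.05: z_α = 1.645.
Power = P(Z > 1.645 − λ) = Φ(0.602) = 0.7263.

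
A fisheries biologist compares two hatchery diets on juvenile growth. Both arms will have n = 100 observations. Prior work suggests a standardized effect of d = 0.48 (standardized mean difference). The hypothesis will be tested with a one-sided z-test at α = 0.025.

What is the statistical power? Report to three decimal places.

Power ≈ 0.924

Noncentrality parameter: δ = d·√(n/2) = 0.48 × √(100/2) = 3.3941
One-sided α = 0.025 → critical value z_{0.025} = 1.960.
Power = P(Z > 1.960 − δ) = Φ(1.434) = 0.9242.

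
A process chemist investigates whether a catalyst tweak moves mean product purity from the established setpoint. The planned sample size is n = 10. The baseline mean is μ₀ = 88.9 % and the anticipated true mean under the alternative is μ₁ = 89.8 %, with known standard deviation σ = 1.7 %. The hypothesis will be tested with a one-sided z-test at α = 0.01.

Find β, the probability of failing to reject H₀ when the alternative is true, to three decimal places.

β ≈ 0.743

Standardized effect: d = |μ₁ − μ₀| / σ = |89.8 − 88.9| / 1.7 = 0.5294
Noncentrality parameter: δ = d·√n = 0.5294 × √10 = 1.6741
One-sided α = 0.01 → critical value z_{0.01} = 2.326.
Power = Φ(δ − 2.326) = Φ(-0.652) = 0.2571.
Type II error: β = 1 − power = 1 − 0.2571 = 0.7429.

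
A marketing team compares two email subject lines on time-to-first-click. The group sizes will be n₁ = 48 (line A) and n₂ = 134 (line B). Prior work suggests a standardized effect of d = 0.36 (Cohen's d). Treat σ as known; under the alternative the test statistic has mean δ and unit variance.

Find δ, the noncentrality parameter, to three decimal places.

The noncentrality parameter scales effect size by the design's sample-size factor: δ = d / √(1/n₁ + 1/n₂) = 0.36 / √(1/48 + 1/134) = 2.1401

δ ≈ 2.140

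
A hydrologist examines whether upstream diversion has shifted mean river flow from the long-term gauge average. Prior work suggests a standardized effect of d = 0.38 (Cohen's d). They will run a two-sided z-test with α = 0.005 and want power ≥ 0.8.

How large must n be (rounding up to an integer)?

For power 0.8 need Φ(δ − z_{0.0025}) = 0.8, so δ = z_{0.0025} + z_{0.20} = 2.807 + 0.842 = 3.649.
(Ignoring the negligible lower-tail rejection probability gives the usual closed-form inversion.)
δ = d·√n ⇒ n = (δ/d)² = (3.649 / 0.38)² = 92.19.
Rounding up, n = 93.

n = 93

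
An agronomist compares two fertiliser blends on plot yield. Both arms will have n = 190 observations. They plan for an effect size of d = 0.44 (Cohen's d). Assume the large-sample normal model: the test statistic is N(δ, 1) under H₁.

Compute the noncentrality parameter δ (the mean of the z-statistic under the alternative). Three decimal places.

δ ≈ 4.289

The noncentrality parameter scales effect size by the design's sample-size factor: δ = d·√(n/2) = 0.44 × √(190/2) = 4.2886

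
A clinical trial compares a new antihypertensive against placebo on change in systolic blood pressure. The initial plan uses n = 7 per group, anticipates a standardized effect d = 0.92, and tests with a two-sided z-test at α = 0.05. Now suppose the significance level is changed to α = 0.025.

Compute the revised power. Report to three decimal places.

δ = d·√(n/2) = 0.92 × √(7/2) = 1.7212 (unchanged). New critical value: z_{0.0125} = 2.241.
Revised power = Φ(δ − 2.241) + Φ(−δ − 2.241) = Φ(-0.520) + Φ(-3.963) = 0.3014 + 0.0000 = 0.3015.

Power ≈ 0.301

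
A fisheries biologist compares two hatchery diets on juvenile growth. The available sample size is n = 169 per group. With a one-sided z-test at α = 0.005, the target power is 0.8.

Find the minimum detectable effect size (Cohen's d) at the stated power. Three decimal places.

d ≈ 0.372

Need Φ(δ − 2.576) = 0.8, so δ = 2.576 + 0.842 = 3.417.
δ = d·√(n/2) ⇒ d = δ/√(n/2) = 3.417/√(169/2) = 0.3718.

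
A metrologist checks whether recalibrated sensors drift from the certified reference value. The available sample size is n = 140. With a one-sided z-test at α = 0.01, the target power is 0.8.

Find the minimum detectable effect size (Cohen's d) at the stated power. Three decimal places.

Need Φ(δ − 2.326) = 0.8, so δ = 2.326 + 0.842 = 3.168.
δ = d·√n ⇒ d = δ/√n = 3.168/√140 = 0.2677.

d ≈ 0.268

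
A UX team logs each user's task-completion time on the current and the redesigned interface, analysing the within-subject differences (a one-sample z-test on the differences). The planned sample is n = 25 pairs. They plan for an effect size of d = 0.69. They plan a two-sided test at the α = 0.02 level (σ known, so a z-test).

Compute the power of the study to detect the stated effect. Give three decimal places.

Power ≈ 0.869

Noncentrality parameter: δ = d·√n = 0.69 × √25 = 3.4500
Critical value for a two-sided test at α = 0.02: z_{α/2} = 2.326.
Power = Φ(δ − 2.326) + Φ(−δ − 2.326) = Φ(1.124) + Φ(-5.776) = 0.8694 + 0.0000 = 0.8694.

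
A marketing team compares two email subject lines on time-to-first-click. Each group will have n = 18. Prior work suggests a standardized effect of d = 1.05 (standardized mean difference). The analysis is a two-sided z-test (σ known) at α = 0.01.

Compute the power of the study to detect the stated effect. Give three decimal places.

Noncentrality parameter: δ = d·√(n/2) = 1.05 × √(18/2) = 3.1500
Critical value for a two-sided test at α = 0.01: z_{α/2} = 2.576.
Power = Φ(δ − 2.576) + Φ(−δ − 2.576) = Φ(0.574) + Φ(-5.726) = 0.7171 + 0.0000 = 0.7171.

Power ≈ 0.717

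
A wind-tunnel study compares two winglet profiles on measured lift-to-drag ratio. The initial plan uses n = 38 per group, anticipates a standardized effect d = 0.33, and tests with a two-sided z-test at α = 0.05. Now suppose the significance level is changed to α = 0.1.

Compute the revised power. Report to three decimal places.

Power ≈ 0.419

δ = d·√(n/2) = 0.33 × √(38/2) = 1.4384 (unchanged). New critical value: z_{0.05} = 1.645.
Revised power = Φ(δ − 1.645) + Φ(−δ − 1.645) = Φ(-0.206) + Φ(-3.083) = 0.4182 + 0.0010 = 0.4193.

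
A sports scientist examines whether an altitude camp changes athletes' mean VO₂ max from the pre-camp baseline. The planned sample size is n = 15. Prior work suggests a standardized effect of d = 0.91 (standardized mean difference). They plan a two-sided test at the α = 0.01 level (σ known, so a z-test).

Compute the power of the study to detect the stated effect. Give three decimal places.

Noncentrality parameter: λ = d·√n = 0.91 × √15 = 3.5244
Critical value for a two-sided test at α = 0.01: z_{α/2} = 2.576.
Power = Φ(λ − 2.576) + Φ(−λ − 2.576) = Φ(0.949) + Φ(-6.100) = 0.8286 + 0.0000 = 0.8286.

Power ≈ 0.829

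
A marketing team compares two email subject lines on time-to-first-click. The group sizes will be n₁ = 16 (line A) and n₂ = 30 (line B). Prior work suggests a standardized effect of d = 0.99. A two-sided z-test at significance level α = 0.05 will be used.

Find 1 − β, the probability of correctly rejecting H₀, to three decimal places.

Power ≈ 0.892

Noncentrality parameter: δ = d / √(1/n₁ + 1/n₂) = 0.99 / √(1/16 + 1/30) = 3.1980
Two-sided α = 0.05 → critical value z_{0.025} = 1.960.
Power = Φ(δ − 1.960) + Φ(−δ − 1.960) = Φ(1.238) + Φ(-5.158) = 0.8921 + 0.0000 = 0.8921.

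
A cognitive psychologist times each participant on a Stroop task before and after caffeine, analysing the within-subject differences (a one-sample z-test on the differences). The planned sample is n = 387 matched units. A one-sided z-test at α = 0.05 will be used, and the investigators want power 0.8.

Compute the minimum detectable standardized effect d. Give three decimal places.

d ≈ 0.126

Need Φ(δ − 1.645) = 0.8, so δ = 1.645 + 0.842 = 2.486.
δ = d·√n ⇒ d = δ/√n = 2.486/√387 = 0.1264.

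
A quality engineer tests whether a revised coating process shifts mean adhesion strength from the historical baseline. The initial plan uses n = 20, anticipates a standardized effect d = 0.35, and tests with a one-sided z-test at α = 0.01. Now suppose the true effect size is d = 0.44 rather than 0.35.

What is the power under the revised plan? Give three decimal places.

Power ≈ 0.360

With d = 0.44: δ = d·√n = 0.44 × √20 = 1.9677. Critical value z_{0.01} = 2.326.
Revised power = Φ(δ − 2.326) = Φ(-0.359) = 0.3599.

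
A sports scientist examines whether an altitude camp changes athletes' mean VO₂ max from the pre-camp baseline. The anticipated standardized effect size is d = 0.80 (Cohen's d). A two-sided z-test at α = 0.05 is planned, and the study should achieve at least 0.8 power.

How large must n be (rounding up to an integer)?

n = 13

Set Φ(δ − 1.960) = 0.8; then δ − 1.960 = Φ⁻¹(0.8) = 0.842, giving δ = 2.802.
(For δ > 0 the lower-tail rejection region contributes negligibly to power, so the one-term inversion is standard.)
δ = d·√n ⇒ n = (δ/d)² = (2.802 / 0.80)² = 12.26.
Rounding up, n = 13.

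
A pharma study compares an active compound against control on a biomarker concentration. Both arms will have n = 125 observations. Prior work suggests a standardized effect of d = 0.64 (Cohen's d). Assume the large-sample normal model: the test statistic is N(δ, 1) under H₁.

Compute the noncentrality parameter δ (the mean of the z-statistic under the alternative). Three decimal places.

δ = d·√(n/2) = 0.64 × √(125/2) = 5.0596

δ ≈ 5.060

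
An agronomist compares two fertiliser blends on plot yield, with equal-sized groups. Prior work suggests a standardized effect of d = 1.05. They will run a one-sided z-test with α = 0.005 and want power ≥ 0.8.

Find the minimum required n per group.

n = 22 per group

For power 0.8 need Φ(δ − z_{0.005}) = 0.8, so δ = z_{0.005} + z_{0.20} = 2.576 + 0.842 = 3.417.
δ = d·√(n/2) ⇒ n = 2(δ/d)² = 2 × (3.417 / 1.05)² = 21.19.
Rounding up, n = 22 per group.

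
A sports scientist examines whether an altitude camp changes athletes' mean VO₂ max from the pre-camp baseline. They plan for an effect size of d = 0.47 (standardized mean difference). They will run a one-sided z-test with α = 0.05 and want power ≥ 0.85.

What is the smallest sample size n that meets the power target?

Set Φ(δ − 1.645) = 0.85; then δ − 1.645 = Φ⁻¹(0.85) = 1.036, giving δ = 2.681.
δ = d·√n ⇒ n = (δ/d)² = (2.681 / 0.47)² = 32.55.
Rounding up, n = 33.

n = 33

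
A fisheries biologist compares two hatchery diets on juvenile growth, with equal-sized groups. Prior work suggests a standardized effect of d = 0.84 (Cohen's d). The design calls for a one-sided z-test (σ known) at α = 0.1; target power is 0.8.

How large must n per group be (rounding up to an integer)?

n = 13 per group

For power 0.8 need Φ(δ − z_{0.1}) = 0.8, so δ = z_{0.1} + z_{0.20} = 1.282 + 0.842 = 2.123.
δ = d·√(n/2) ⇒ n = 2(δ/d)² = 2 × (2.123 / 0.84)² = 12.78.
Round up to the next whole unit.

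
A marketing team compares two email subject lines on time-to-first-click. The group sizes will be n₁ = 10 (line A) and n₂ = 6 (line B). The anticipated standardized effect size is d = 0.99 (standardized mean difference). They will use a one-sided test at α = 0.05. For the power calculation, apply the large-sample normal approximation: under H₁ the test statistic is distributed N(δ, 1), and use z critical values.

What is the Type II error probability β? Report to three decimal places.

Noncentrality parameter: δ = d / √(1/n₁ + 1/n₂) = 0.99 / √(1/10 + 1/6) = 1.9171
One-sided α = 0.05 → critical value z_{0.05} = 1.645.
Power = Φ(δ − 1.645) = Φ(0.272) = 0.6073.
Type II error: β = 1 − power = 1 − 0.6073 = 0.3927.

β ≈ 0.393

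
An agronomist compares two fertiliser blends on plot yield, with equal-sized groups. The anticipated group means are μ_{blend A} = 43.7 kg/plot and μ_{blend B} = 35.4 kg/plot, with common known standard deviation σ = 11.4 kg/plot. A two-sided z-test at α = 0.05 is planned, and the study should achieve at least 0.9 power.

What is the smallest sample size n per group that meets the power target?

Standardized effect: d = |μ_{blend A} − μ_{blend B}| / σ = |43.7 − 35.4| / 11.4 = 0.7281
Set Φ(δ − 1.960) = 0.9; then δ − 1.960 = Φ⁻¹(0.9) = 1.282, giving δ = 3.242.
(For δ > 0 the lower-tail rejection region contributes negligibly to power, so the one-term inversion is standard.)
δ = d·√(n/2) ⇒ n = 2(δ/d)² = 2 × (3.242 / 0.7281)² = 39.64.
Rounding up, n = 40 per group.

n = 40 per group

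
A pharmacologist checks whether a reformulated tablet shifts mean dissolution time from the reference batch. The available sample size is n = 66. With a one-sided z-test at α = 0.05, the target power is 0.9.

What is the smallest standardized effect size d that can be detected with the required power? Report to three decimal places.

d ≈ 0.360

Required noncentrality: δ = z_{0.05} + z_{0.10} = 1.645 + 1.282 = 2.926.
δ = d·√n ⇒ d = δ/√n = 2.926/√66 = 0.3602.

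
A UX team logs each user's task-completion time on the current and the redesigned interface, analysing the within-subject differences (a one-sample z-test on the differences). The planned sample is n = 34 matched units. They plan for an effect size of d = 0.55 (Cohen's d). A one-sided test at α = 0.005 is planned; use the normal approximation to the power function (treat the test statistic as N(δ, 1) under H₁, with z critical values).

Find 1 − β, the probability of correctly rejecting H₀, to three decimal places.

Power ≈ 0.736

Noncentrality parameter: λ = d·√n = 0.55 × √34 = 3.2070
One-sided α = 0.005 → critical value z_{0.005} = 2.576.
Power = Φ(λ − 2.576) = Φ(0.631) = 0.7360.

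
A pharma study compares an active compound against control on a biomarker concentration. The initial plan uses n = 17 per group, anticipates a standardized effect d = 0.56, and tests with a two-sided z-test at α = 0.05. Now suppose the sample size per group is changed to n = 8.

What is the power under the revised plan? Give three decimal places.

With n = 8 per group: δ = d·√(n/2) = 0.56 × √(8/2) = 1.1200. Critical value z_{0.025} = 1.960.
Revised power = Φ(δ − 1.960) + Φ(−δ − 1.960) = Φ(-0.840) + Φ(-3.080) = 0.2005 + 0.0010 = 0.2015.

Power ≈ 0.201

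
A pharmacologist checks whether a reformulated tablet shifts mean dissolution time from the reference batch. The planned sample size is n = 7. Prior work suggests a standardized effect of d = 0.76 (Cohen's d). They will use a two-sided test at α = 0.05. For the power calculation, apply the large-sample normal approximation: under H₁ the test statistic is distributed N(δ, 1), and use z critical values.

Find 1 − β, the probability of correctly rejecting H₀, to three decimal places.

Power ≈ 0.520

Noncentrality parameter: δ = d·√n = 0.76 × √7 = 2.0108
Two-sided α = 0.05 → critical value z_{0.025} = 1.960.
Power = Φ(δ − 1.960) + Φ(−δ − 1.960) = Φ(0.051) + Φ(-3.971) = 0.5203 + 0.0000 = 0.5203.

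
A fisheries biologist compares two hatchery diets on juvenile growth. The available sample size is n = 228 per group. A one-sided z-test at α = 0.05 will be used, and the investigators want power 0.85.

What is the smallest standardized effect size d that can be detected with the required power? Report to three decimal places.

d ≈ 0.251

Required noncentrality: δ = z_{0.05} + z_{0.15} = 1.645 + 1.036 = 2.681.
δ = d·√(n/2) ⇒ d = δ/√(n/2) = 2.681/√(228/2) = 0.2511.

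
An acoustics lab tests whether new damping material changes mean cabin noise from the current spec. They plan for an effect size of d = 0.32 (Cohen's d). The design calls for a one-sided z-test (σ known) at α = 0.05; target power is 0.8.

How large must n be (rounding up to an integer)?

Set Φ(δ − 1.645) = 0.8; then δ − 1.645 = Φ⁻¹(0.8) = 0.842, giving δ = 2.486.
δ = d·√n ⇒ n = (δ/d)² = (2.486 / 0.32)² = 60.38.
Round up to the next whole unit.

n = 61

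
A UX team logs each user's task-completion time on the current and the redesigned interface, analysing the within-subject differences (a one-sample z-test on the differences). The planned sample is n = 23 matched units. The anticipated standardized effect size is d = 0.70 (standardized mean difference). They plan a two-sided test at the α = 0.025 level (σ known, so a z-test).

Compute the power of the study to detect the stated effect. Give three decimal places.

Power ≈ 0.868

Noncentrality parameter: λ = d·√n = 0.70 × √23 = 3.3571
Critical value for a two-sided test at α = 0.025: z_{α/2} = 2.241.
Power = Φ(λ − 2.241) + Φ(−λ − 2.241) = Φ(1.116) + Φ(-5.598) = 0.8677 + 0.0000 = 0.8677.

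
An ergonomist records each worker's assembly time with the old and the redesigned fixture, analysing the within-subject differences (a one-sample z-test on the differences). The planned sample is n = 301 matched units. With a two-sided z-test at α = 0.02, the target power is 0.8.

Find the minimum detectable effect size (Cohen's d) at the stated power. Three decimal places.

Need Φ(δ − 2.326) = 0.8, so δ = 2.326 + 0.842 = 3.168.
(The second rejection-region term Φ(−δ − z_{α/2}) is negligible and dropped.)
δ = d·√n ⇒ d = δ/√n = 3.168/√301 = 0.1826.

d ≈ 0.183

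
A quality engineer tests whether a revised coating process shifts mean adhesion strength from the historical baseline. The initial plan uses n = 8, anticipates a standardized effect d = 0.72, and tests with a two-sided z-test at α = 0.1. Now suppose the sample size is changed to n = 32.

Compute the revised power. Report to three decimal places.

Power ≈ 0.992

With n = 32: δ = d·√n = 0.72 × √32 = 4.0729. Critical value z_{0.05} = 1.645.
Revised power = Φ(δ − 1.645) + Φ(−δ − 1.645) = Φ(2.428) + Φ(-5.718) = 0.9924 + 0.0000 = 0.9924.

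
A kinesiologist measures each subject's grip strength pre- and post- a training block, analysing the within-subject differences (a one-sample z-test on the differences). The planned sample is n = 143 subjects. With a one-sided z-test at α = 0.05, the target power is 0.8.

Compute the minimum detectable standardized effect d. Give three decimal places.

d ≈ 0.208

Need Φ(δ − 1.645) = 0.8, so δ = 1.645 + 0.842 = 2.486.
δ = d·√n ⇒ d = δ/√n = 2.486/√143 = 0.2079.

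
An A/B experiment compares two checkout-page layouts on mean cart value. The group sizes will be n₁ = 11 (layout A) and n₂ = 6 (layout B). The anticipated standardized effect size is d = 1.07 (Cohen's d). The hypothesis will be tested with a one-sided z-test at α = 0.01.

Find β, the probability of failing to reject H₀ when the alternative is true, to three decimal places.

β ≈ 0.586

Noncentrality parameter: δ = d / √(1/n₁ + 1/n₂) = 1.07 / √(1/11 + 1/6) = 2.1083
One-sided α = 0.01 → critical value z_{0.01} = 2.326.
Power = Φ(δ − 2.326) = Φ(-0.218) = 0.4137.
Type II error: β = 1 − power = 1 − 0.4137 = 0.5863.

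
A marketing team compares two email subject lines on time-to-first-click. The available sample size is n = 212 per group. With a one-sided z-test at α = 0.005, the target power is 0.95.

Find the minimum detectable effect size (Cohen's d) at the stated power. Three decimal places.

Need Φ(δ − 2.576) = 0.95, so δ = 2.576 + 1.645 = 4.221.
δ = d·√(n/2) ⇒ d = δ/√(n/2) = 4.221/√(212/2) = 0.4099.

d ≈ 0.410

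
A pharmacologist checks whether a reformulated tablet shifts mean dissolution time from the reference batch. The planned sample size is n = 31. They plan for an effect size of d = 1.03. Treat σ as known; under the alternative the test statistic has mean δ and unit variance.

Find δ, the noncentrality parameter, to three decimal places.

δ ≈ 5.735

δ = d·√n = 1.03 × √31 = 5.7348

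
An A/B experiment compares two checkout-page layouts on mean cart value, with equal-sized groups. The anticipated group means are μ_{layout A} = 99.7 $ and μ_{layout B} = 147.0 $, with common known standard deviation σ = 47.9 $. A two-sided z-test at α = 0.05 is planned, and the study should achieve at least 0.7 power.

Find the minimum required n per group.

Standardized effect: d = |μ_{layout A} − μ_{layout B}| / σ = |99.7 − 147.0| / 47.9 = 0.9875
Set Φ(δ − 1.960) = 0.7; then δ − 1.960 = Φ⁻¹(0.7) = 0.524, giving δ = 2.484.
(The Φ(−δ − z_{α/2}) term is vanishingly small for δ > 0 and is dropped in the standard sample-size formula.)
δ = d·√(n/2) ⇒ n = 2(δ/d)² = 2 × (2.484 / 0.9875)² = 12.66.
Round up to the next whole unit.

n = 13 per group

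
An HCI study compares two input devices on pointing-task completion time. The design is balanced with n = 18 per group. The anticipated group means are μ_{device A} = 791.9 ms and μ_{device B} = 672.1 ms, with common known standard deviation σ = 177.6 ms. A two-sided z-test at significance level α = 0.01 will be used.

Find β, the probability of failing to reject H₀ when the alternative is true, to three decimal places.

Standardized effect: d = |μ_{device A} − μ_{device B}| / σ = |791.9 − 672.1| / 177.6 = 0.6745
Noncentrality parameter: δ = d·√(n/2) = 0.6745 × √(18/2) = 2.0236
Critical value for a two-sided test at α = 0.01: z_{α/2} = 2.576.
Power = Φ(δ − 2.576) + Φ(−δ − 2.576) = Φ(-0.552) + Φ(-4.599) = 0.2904 + 0.0000 = 0.2904.
Type II error: β = 1 − power = 1 − 0.2904 = 0.7096.

β ≈ 0.710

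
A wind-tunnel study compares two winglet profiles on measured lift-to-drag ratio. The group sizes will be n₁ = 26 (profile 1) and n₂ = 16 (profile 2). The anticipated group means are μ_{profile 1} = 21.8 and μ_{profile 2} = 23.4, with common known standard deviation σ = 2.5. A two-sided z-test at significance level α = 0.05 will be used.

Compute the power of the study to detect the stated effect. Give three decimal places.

Power ≈ 0.522

Standardized effect: d = |μ_{profile 1} − μ_{profile 2}| / σ = |21.8 − 23.4| / 2.5 = 0.6400
Noncentrality parameter: δ = d / √(1/n₁ + 1/n₂) = 0.6400 / √(1/26 + 1/16) = 2.0142
Critical value for a two-sided test at α = 0.05: z_{α/2} = 1.960.
Power = Φ(δ − 1.960) + Φ(−δ − 1.960) = Φ(0.054) + Φ(-3.974) = 0.5216 + 0.0000 = 0.5217.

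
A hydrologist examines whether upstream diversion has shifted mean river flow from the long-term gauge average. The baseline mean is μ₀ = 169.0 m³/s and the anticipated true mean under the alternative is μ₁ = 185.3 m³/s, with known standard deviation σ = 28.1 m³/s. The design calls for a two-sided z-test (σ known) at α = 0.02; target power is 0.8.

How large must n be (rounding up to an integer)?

Standardized effect: d = |μ₁ − μ₀| / σ = |185.3 − 169.0| / 28.1 = 0.5801
For power 0.8 need Φ(δ − z_{0.01}) = 0.8, so δ = z_{0.01} + z_{0.20} = 2.326 + 0.842 = 3.168.
(The Φ(−δ − z_{α/2}) term is vanishingly small for δ > 0 and is dropped in the standard sample-size formula.)
δ = d·√n ⇒ n = (δ/d)² = (3.168 / 0.5801)² = 29.83.
Round up to the next whole unit.

n = 30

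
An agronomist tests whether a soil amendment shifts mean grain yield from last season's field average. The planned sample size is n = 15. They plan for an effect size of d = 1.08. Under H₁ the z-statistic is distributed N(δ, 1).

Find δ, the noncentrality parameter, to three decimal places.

The noncentrality parameter scales effect size by the design's sample-size factor: δ = d·√n = 1.08 × √15 = 4.1828

δ ≈ 4.183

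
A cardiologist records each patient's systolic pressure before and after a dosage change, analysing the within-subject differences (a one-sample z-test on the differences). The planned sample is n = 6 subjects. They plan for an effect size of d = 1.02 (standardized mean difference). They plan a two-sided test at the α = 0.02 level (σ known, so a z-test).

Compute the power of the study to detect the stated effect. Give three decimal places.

Power ≈ 0.568

Noncentrality parameter: δ = d·√n = 1.02 × √6 = 2.4985
Critical value for a two-sided test at α = 0.02: z_{α/2} = 2.326.
Power = Φ(δ − 2.326) + Φ(−δ − 2.326) = Φ(0.172) + Φ(-4.825) = 0.5683 + 0.0000 = 0.5683.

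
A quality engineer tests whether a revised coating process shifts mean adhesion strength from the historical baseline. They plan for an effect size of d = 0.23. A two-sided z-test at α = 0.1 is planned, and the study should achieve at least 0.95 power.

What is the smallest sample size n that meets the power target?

For power 0.95 need Φ(δ − z_{0.05}) = 0.95, so δ = z_{0.05} + z_{0.05} = 1.645 + 1.645 = 3.290.
(The Φ(−δ − z_{α/2}) term is vanishingly small for δ > 0 and is dropped in the standard sample-size formula.)
δ = d·√n ⇒ n = (δ/d)² = (3.290 / 0.23)² = 204.58.
Round up to the next whole unit.

n = 205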